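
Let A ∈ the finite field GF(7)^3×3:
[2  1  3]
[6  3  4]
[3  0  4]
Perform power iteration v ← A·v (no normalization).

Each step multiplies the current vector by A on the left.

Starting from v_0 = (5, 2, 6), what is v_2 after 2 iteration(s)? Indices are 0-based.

v_2 = (6, 5, 1)

v_0 = (5, 2, 6).
v_1 = A·v_0 = (2, 4, 4).
v_2 = A·v_1 = (6, 5, 1).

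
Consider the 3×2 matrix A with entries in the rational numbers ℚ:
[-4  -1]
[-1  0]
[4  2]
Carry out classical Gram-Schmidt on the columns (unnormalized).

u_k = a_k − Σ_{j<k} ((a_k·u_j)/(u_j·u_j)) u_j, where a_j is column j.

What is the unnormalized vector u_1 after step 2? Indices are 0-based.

u_1 = (5/11, 4/11, 6/11)

Step 1: u_0 = a_0 = (-4, -1, 4).
Step 2: u_1 = a_1 − (4/11)·u_0 = (5/11, 4/11, 6/11).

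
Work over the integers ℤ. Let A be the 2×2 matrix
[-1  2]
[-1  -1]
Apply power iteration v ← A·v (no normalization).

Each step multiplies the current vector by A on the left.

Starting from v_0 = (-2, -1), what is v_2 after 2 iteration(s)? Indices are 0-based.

v_2 = (6, -3)

v_0 = (-2, -1).
v_1 = A·v_0 = (0, 3).
v_2 = A·v_1 = (6, -3).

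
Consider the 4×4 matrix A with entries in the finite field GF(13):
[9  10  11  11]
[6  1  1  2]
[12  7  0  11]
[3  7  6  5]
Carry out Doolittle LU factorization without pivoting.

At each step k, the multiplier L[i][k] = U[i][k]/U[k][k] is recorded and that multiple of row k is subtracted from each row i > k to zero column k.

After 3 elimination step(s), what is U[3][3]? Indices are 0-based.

Step 1: pivot at (0,0) is 9.
  row1 ← row1 − (5)·row0  ⇒  L[1][0]=5, U row1=(0, 3, 11, 12)
  row2 ← row2 − (10)·row0  ⇒  L[2][0]=10, U row2=(0, 11, 7, 5)
  row3 ← row3 − (9)·row0  ⇒  L[3][0]=9, U row3=(0, 8, 11, 10)
Step 2: pivot at (1,1) is 3.
  row2 ← row2 − (8)·row1  ⇒  L[2][1]=8, U row2=(0, 0, 10, 0)
  row3 ← row3 − (7)·row1  ⇒  L[3][1]=7, U row3=(0, 0, 12, 4)
Step 3: pivot at (2,2) is 10.
  row3 ← row3 − (9)·row2  ⇒  L[3][2]=9, U row3=(0, 0, 0, 4)

U[3][3] = 4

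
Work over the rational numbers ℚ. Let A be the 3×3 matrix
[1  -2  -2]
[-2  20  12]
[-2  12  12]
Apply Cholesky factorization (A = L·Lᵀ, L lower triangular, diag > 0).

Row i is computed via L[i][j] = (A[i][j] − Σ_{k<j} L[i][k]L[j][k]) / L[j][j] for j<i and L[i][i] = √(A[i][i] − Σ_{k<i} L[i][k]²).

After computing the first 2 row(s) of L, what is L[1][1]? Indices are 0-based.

Step 1: L[0][0] = √(1) = 1.
  L[1][0] = (-2) / L[0][0] = -2.
Step 2: L[1][1] = √(16) = 4.

L[1][1] = 4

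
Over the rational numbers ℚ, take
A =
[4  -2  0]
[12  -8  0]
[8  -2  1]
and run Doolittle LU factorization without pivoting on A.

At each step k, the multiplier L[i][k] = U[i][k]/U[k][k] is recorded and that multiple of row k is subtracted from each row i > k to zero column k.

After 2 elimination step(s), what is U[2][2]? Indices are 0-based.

k=0: U[0][0]=4
  eliminate (1,0): mult=3, new row 1: (0, -2, 0); set L[1][0]=3
  eliminate (2,0): mult=2, new row 2: (0, 2, 1); set L[2][0]=2
k=1: U[1][1]=-2
  eliminate (2,1): mult=-1, new row 2: (0, 0, 1); set L[2][1]=-1

U[2][2] = 1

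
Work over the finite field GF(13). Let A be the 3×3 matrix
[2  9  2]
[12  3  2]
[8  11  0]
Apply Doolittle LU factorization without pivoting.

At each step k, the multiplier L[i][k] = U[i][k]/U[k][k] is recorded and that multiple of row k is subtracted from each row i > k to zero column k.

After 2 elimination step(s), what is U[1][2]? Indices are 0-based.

Step 1: pivot at (0,0) is 2.
  row1 ← row1 − (6)·row0  ⇒  L[1][0]=6, U row1=(0, 1, 3)
  row2 ← row2 − (4)·row0  ⇒  L[2][0]=4, U row2=(0, 1, 5)
Step 2: pivot at (1,1) is 1.
  row2 ← row2 − (1)·row1  ⇒  L[2][1]=1, U row2=(0, 0, 2)

U[1][2] = 3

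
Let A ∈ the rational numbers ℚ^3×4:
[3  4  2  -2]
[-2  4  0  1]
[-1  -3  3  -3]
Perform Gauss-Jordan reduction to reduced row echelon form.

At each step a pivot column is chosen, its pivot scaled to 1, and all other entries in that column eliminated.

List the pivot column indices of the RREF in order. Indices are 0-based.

pivot columns: 0, 1, 2

[1] R0 /= 3  ⇒  (1, 4/3, 2/3, -2/3)
     R1 -= -2·R0  ⇒  (0, 20/3, 4/3, -1/3)
     R2 -= -1·R0  ⇒  (0, -5/3, 11/3, -11/3)
[2] R1 /= 20/3  ⇒  (0, 1, 1/5, -1/20)
     R0 -= 4/3·R1  ⇒  (1, 0, 2/5, -3/5)
     R2 -= -5/3·R1  ⇒  (0, 0, 4, -15/4)
[3] R2 /= 4  ⇒  (0, 0, 1, -15/16)
     R0 -= 2/5·R2  ⇒  (1, 0, 0, -9/40)
     R1 -= 1/5·R2  ⇒  (0, 1, 0, 11/80)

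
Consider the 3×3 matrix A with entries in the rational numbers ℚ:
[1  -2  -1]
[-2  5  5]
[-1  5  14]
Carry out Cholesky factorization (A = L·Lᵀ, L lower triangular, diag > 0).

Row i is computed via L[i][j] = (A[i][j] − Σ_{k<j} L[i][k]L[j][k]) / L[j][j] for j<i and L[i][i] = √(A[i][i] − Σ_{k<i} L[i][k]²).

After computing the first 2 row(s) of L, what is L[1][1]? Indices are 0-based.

Step 1: L[0][0] = √(1) = 1.
  L[1][0] = (-2) / L[0][0] = -2.
Step 2: L[1][1] = √(1) = 1.

L[1][1] = 1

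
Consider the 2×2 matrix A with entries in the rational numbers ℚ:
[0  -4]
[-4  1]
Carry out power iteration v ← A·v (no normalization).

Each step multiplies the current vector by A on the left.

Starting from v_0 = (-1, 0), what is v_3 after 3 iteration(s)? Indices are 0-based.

v_0 = (-1, 0).
v_1 = A·v_0 = (0, 4).
v_2 = A·v_1 = (-16, 4).
v_3 = A·v_2 = (-16, 68).

v_3 = (-16, 68)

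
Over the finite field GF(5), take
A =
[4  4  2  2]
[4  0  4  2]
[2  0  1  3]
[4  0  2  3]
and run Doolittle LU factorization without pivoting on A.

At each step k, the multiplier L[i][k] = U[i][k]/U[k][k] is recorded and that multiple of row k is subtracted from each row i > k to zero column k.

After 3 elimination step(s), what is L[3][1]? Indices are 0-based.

[col 0] pivot 4
  R1 -= 1*R0 → (0, 1, 2, 0)  (L[1][0] := 1)
  R2 -= 3*R0 → (0, 3, 0, 2)  (L[2][0] := 3)
  R3 -= 1*R0 → (0, 1, 0, 1)  (L[3][0] := 1)
[col 1] pivot 1
  R2 -= 3*R1 → (0, 0, 4, 2)  (L[2][1] := 3)
  R3 -= 1*R1 → (0, 0, 3, 1)  (L[3][1] := 1)
[col 2] pivot 4
  R3 -= 2*R2 → (0, 0, 0, 2)  (L[3][2] := 2)

L[3][1] = 1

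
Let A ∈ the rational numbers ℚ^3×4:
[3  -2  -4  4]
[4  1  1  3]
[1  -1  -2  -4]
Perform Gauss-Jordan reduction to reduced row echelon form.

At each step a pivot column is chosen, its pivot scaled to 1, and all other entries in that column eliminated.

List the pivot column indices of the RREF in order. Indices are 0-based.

pivot columns: 0, 1, 2

step 1: normalize row 0 (÷3) = (1, -2/3, -4/3, 4/3)
  row 1: subtract 4×row0 = (0, 11/3, 19/3, -7/3)
  row 2: subtract 1×row0 = (0, -1/3, -2/3, -16/3)
step 2: normalize row 1 (÷11/3) = (0, 1, 19/11, -7/11)
  row 0: subtract -2/3×row1 = (1, 0, -2/11, 10/11)
  row 2: subtract -1/3×row1 = (0, 0, -1/11, -61/11)
step 3: normalize row 2 (÷-1/11) = (0, 0, 1, 61)
  row 0: subtract -2/11×row2 = (1, 0, 0, 12)
  row 1: subtract 19/11×row2 = (0, 1, 0, -106)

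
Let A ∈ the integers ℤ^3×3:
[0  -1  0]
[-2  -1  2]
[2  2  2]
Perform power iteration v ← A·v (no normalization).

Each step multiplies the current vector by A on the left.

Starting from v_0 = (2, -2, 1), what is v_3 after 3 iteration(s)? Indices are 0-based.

v_0 = (2, -2, 1).
v_1 = A·v_0 = (2, 0, 2).
v_2 = A·v_1 = (0, 0, 8).
v_3 = A·v_2 = (0, 16, 16).

v_3 = (0, 16, 16)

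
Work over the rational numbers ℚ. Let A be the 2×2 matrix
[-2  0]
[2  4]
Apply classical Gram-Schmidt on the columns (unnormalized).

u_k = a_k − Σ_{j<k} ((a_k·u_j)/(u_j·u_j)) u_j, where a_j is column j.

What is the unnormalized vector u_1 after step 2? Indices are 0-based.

Step 1: u_0 = a_0 = (-2, 2).
Step 2: u_1 = a_1 − (1)·u_0 = (2, 2).

u_1 = (2, 2)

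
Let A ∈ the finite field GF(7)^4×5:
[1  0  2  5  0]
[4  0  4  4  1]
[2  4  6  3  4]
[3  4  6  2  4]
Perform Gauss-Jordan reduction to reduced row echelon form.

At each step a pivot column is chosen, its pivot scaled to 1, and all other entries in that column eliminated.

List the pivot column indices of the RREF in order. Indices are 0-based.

pivot(0,0)=1: scale R0 → (1, 0, 2, 5, 0)
  clear (1,0): R1 −= (4)R0 → (0, 0, 3, 5, 1)
  clear (2,0): R2 −= (2)R0 → (0, 4, 2, 0, 4)
  clear (3,0): R3 −= (3)R0 → (0, 4, 0, 1, 4)
pivot(1,1): swap R1↔R2
pivot(1,1)=4: scale R1 → (0, 1, 4, 0, 1)
  clear (3,1): R3 −= (4)R1 → (0, 0, 5, 1, 0)
pivot(2,2)=3: scale R2 → (0, 0, 1, 4, 5)
  clear (0,2): R0 −= (2)R2 → (1, 0, 0, 4, 4)
  clear (1,2): R1 −= (4)R2 → (0, 1, 0, 5, 2)
  clear (3,2): R3 −= (5)R2 → (0, 0, 0, 2, 3)
pivot(3,3)=2: scale R3 → (0, 0, 0, 1, 5)
  clear (0,3): R0 −= (4)R3 → (1, 0, 0, 0, 5)
  clear (1,3): R1 −= (5)R3 → (0, 1, 0, 0, 5)
  clear (2,3): R2 −= (4)R3 → (0, 0, 1, 0, 6)

pivot columns: 0, 1, 2, 3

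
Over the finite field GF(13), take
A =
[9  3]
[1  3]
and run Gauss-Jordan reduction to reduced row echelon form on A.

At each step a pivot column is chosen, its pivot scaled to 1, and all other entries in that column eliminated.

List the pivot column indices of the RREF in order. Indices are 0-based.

pivot(0,0)=9: scale R0 → (1, 9)
  clear (1,0): R1 −= (1)R0 → (0, 7)
pivot(1,1)=7: scale R1 → (0, 1)
  clear (0,1): R0 −= (9)R1 → (1, 0)

pivot columns: 0, 1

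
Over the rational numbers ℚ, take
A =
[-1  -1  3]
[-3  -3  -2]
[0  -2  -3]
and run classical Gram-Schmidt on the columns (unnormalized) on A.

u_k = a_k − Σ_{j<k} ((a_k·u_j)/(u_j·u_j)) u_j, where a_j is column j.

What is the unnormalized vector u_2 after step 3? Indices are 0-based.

Step 1: u_0 = a_0 = (-1, -3, 0).
Step 2: u_1 = a_1 − (1)·u_0 = (0, 0, -2).
Step 3: u_2 = a_2 − (3/10)·u_0 − (3/2)·u_1 = (33/10, -11/10, 0).

u_2 = (33/10, -11/10, 0)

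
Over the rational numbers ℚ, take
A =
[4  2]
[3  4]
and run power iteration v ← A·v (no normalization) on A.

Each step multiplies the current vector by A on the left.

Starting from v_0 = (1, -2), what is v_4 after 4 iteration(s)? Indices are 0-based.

v_4 = (-540, -680)

v_0 = (1, -2).
v_1 = A·v_0 = (0, -5).
v_2 = A·v_1 = (-10, -20).
v_3 = A·v_2 = (-80, -110).
v_4 = A·v_3 = (-540, -680).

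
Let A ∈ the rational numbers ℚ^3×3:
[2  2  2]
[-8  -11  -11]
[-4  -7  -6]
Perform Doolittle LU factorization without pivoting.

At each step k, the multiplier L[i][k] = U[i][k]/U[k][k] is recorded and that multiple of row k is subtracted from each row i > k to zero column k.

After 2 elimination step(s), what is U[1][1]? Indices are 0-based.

U[1][1] = -3

k=0: U[0][0]=2
  eliminate (1,0): mult=-4, new row 1: (0, -3, -3); set L[1][0]=-4
  eliminate (2,0): mult=-2, new row 2: (0, -3, -2); set L[2][0]=-2
k=1: U[1][1]=-3
  eliminate (2,1): mult=1, new row 2: (0, 0, 1); set L[2][1]=1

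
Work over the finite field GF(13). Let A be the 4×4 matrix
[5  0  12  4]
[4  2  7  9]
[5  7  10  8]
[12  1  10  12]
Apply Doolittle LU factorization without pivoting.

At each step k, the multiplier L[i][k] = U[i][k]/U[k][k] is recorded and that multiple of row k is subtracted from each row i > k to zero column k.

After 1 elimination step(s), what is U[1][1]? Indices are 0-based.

k=0: U[0][0]=5
  eliminate (1,0): mult=6, new row 1: (0, 2, 0, 11); set L[1][0]=6
  eliminate (2,0): mult=1, new row 2: (0, 7, 11, 4); set L[2][0]=1
  eliminate (3,0): mult=5, new row 3: (0, 1, 2, 5); set L[3][0]=5

U[1][1] = 2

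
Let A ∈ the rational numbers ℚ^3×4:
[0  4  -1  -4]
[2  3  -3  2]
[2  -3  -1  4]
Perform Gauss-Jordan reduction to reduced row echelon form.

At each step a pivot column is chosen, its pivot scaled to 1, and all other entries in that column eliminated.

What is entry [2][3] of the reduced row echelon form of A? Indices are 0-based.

[1] R0 <-> R1
[1] R0 /= 2  ⇒  (1, 3/2, -3/2, 1)
     R2 -= 2·R0  ⇒  (0, -6, 2, 2)
[2] R1 /= 4  ⇒  (0, 1, -1/4, -1)
     R0 -= 3/2·R1  ⇒  (1, 0, -9/8, 5/2)
     R2 -= -6·R1  ⇒  (0, 0, 1/2, -4)
[3] R2 /= 1/2  ⇒  (0, 0, 1, -8)
     R0 -= -9/8·R2  ⇒  (1, 0, 0, -13/2)
     R1 -= -1/4·R2  ⇒  (0, 1, 0, -3)

M[2][3] = -8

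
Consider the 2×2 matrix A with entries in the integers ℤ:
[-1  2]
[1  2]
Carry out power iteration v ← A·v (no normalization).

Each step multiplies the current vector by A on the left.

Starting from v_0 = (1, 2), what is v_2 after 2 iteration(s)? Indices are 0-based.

v_2 = (7, 13)

v_0 = (1, 2).
v_1 = A·v_0 = (3, 5).
v_2 = A·v_1 = (7, 13).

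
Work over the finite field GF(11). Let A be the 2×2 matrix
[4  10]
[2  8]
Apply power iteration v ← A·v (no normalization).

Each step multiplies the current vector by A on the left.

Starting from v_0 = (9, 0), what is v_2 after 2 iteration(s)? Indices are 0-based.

v_0 = (9, 0).
v_1 = A·v_0 = (3, 7).
v_2 = A·v_1 = (5, 7).

v_2 = (5, 7)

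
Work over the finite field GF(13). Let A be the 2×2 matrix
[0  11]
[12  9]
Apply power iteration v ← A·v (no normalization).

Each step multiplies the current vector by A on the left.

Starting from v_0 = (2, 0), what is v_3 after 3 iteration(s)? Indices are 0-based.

v_0 = (2, 0).
v_1 = A·v_0 = (0, 11).
v_2 = A·v_1 = (4, 8).
v_3 = A·v_2 = (10, 3).

v_3 = (10, 3)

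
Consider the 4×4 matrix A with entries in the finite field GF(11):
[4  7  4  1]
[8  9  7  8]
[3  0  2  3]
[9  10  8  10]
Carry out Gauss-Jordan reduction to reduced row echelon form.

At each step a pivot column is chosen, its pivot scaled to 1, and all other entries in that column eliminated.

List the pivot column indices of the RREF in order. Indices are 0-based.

[1] R0 /= 4  ⇒  (1, 10, 1, 3)
     R1 -= 8·R0  ⇒  (0, 6, 10, 6)
     R2 -= 3·R0  ⇒  (0, 3, 10, 5)
     R3 -= 9·R0  ⇒  (0, 8, 10, 5)
[2] R1 /= 6  ⇒  (0, 1, 9, 1)
     R0 -= 10·R1  ⇒  (1, 0, 10, 4)
     R2 -= 3·R1  ⇒  (0, 0, 5, 2)
     R3 -= 8·R1  ⇒  (0, 0, 4, 8)
[3] R2 /= 5  ⇒  (0, 0, 1, 7)
     R0 -= 10·R2  ⇒  (1, 0, 0, 0)
     R1 -= 9·R2  ⇒  (0, 1, 0, 4)
     R3 -= 4·R2  ⇒  (0, 0, 0, 2)
[4] R3 /= 2  ⇒  (0, 0, 0, 1)
     R1 -= 4·R3  ⇒  (0, 1, 0, 0)
     R2 -= 7·R3  ⇒  (0, 0, 1, 0)

pivot columns: 0, 1, 2, 3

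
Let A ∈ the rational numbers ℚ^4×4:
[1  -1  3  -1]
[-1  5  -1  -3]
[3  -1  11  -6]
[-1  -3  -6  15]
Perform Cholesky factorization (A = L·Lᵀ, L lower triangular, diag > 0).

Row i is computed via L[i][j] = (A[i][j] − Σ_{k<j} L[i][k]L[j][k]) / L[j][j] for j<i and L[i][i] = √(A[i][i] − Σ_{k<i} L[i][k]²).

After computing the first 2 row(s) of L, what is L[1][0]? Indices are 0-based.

L[1][0] = -1

Step 1: L[0][0] = √(1) = 1.
  L[1][0] = (-1) / L[0][0] = -1.
Step 2: L[1][1] = √(4) = 2.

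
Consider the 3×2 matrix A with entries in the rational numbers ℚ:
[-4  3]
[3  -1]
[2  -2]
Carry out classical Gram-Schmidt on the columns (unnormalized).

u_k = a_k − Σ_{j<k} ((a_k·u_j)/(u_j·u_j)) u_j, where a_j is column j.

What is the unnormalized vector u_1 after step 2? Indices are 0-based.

Step 1: u_0 = a_0 = (-4, 3, 2).
Step 2: u_1 = a_1 − (-19/29)·u_0 = (11/29, 28/29, -20/29).

u_1 = (11/29, 28/29, -20/29)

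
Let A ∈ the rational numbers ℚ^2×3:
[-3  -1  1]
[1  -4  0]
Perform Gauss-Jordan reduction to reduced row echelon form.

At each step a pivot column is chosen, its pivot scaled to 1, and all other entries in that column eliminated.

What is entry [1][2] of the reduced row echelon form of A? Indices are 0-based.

M[1][2] = -1/13

[1] R0 /= -3  ⇒  (1, 1/3, -1/3)
     R1 -= 1·R0  ⇒  (0, -13/3, 1/3)
[2] R1 /= -13/3  ⇒  (0, 1, -1/13)
     R0 -= 1/3·R1  ⇒  (1, 0, -4/13)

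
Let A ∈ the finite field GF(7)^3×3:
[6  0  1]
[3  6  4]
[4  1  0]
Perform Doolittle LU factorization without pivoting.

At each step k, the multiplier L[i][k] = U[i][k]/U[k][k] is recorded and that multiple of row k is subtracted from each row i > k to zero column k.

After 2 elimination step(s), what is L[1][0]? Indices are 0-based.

Step 1: pivot at (0,0) is 6.
  row1 ← row1 − (4)·row0  ⇒  L[1][0]=4, U row1=(0, 6, 0)
  row2 ← row2 − (3)·row0  ⇒  L[2][0]=3, U row2=(0, 1, 4)
Step 2: pivot at (1,1) is 6.
  row2 ← row2 − (6)·row1  ⇒  L[2][1]=6, U row2=(0, 0, 4)

L[1][0] = 4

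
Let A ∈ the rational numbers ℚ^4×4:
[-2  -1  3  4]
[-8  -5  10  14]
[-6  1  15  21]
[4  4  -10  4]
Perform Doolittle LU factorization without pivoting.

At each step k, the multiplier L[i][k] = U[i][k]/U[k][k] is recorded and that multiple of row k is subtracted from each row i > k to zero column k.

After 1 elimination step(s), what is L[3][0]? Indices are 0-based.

L[3][0] = -2

Step 1: pivot at (0,0) is -2.
  row1 ← row1 − (4)·row0  ⇒  L[1][0]=4, U row1=(0, -1, -2, -2)
  row2 ← row2 − (3)·row0  ⇒  L[2][0]=3, U row2=(0, 4, 6, 9)
  row3 ← row3 − (-2)·row0  ⇒  L[3][0]=-2, U row3=(0, 2, -4, 12)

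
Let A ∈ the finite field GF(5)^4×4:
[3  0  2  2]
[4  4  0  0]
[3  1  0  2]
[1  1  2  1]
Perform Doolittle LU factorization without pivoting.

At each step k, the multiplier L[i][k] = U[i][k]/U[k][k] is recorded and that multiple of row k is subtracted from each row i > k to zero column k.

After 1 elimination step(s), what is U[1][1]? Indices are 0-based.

U[1][1] = 4

[col 0] pivot 3
  R1 -= 3*R0 → (0, 4, 4, 4)  (L[1][0] := 3)
  R2 -= 1*R0 → (0, 1, 3, 0)  (L[2][0] := 1)
  R3 -= 2*R0 → (0, 1, 3, 2)  (L[3][0] := 2)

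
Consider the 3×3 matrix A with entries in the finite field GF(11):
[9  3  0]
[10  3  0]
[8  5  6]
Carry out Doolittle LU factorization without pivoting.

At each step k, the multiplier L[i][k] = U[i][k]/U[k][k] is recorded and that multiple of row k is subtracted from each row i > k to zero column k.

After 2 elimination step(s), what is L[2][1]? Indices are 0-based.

[col 0] pivot 9
  R1 -= 6*R0 → (0, 7, 0)  (L[1][0] := 6)
  R2 -= 7*R0 → (0, 6, 6)  (L[2][0] := 7)
[col 1] pivot 7
  R2 -= 4*R1 → (0, 0, 6)  (L[2][1] := 4)

L[2][1] = 4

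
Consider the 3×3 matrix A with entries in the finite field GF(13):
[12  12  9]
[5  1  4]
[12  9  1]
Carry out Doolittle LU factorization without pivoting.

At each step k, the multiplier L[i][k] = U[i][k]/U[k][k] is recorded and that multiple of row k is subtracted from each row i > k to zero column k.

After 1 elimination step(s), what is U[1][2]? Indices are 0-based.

[col 0] pivot 12
  R1 -= 8*R0 → (0, 9, 10)  (L[1][0] := 8)
  R2 -= 1*R0 → (0, 10, 5)  (L[2][0] := 1)

U[1][2] = 10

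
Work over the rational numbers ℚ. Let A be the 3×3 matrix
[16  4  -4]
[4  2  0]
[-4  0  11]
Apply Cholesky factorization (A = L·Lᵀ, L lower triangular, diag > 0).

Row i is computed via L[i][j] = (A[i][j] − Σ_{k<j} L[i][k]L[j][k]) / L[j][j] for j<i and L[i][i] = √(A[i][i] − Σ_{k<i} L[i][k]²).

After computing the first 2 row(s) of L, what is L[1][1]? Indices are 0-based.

L[1][1] = 1

Step 1: L[0][0] = √(16) = 4.
  L[1][0] = (4) / L[0][0] = 1.
Step 2: L[1][1] = √(1) = 1.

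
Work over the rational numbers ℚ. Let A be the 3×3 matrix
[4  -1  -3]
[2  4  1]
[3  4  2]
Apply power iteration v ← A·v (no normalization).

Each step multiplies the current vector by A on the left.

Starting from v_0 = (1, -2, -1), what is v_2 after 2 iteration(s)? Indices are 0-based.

v_2 = (64, -17, -15)

v_0 = (1, -2, -1).
v_1 = A·v_0 = (9, -7, -7).
v_2 = A·v_1 = (64, -17, -15).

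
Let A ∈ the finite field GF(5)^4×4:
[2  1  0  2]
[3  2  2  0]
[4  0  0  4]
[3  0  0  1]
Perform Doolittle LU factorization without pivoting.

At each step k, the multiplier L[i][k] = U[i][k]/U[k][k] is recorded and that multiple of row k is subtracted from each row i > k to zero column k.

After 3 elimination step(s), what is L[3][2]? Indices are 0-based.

L[3][2] = 2

k=0: U[0][0]=2
  eliminate (1,0): mult=4, new row 1: (0, 3, 2, 2); set L[1][0]=4
  eliminate (2,0): mult=2, new row 2: (0, 3, 0, 0); set L[2][0]=2
  eliminate (3,0): mult=4, new row 3: (0, 1, 0, 3); set L[3][0]=4
k=1: U[1][1]=3
  eliminate (2,1): mult=1, new row 2: (0, 0, 3, 3); set L[2][1]=1
  eliminate (3,1): mult=2, new row 3: (0, 0, 1, 4); set L[3][1]=2
k=2: U[2][2]=3
  eliminate (3,2): mult=2, new row 3: (0, 0, 0, 3); set L[3][2]=2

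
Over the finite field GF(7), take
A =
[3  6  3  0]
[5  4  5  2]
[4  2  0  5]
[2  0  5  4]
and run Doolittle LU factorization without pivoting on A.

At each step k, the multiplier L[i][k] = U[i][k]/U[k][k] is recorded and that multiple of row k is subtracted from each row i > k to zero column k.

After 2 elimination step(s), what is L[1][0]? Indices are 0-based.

k=0: U[0][0]=3
  eliminate (1,0): mult=4, new row 1: (0, 1, 0, 2); set L[1][0]=4
  eliminate (2,0): mult=6, new row 2: (0, 1, 3, 5); set L[2][0]=6
  eliminate (3,0): mult=3, new row 3: (0, 3, 3, 4); set L[3][0]=3
k=1: U[1][1]=1
  eliminate (2,1): mult=1, new row 2: (0, 0, 3, 3); set L[2][1]=1
  eliminate (3,1): mult=3, new row 3: (0, 0, 3, 5); set L[3][1]=3

L[1][0] = 4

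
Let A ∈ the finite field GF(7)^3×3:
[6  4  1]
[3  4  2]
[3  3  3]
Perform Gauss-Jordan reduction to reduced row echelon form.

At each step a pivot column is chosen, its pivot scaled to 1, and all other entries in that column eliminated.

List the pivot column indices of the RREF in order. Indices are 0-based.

pivot columns: 0, 1

pivot(0,0)=6: scale R0 → (1, 3, 6)
  clear (1,0): R1 −= (3)R0 → (0, 2, 5)
  clear (2,0): R2 −= (3)R0 → (0, 1, 6)
pivot(1,1)=2: scale R1 → (0, 1, 6)
  clear (0,1): R0 −= (3)R1 → (1, 0, 2)
  clear (2,1): R2 −= (1)R1 → (0, 0, 0)
col 2: no nonzero at/below row 2; advance.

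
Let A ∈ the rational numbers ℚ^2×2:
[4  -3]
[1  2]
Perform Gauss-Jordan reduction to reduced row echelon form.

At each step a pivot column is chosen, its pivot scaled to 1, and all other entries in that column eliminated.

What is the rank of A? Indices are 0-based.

rank = 2

[1] R0 /= 4  ⇒  (1, -3/4)
     R1 -= 1·R0  ⇒  (0, 11/4)
[2] R1 /= 11/4  ⇒  (0, 1)
     R0 -= -3/4·R1  ⇒  (1, 0)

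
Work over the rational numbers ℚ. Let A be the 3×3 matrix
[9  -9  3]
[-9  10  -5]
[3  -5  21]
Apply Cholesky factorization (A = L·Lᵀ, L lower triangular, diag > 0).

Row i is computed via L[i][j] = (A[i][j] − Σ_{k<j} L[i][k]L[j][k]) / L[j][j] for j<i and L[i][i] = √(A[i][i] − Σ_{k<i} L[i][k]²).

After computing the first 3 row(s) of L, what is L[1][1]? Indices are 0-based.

L[1][1] = 1

Step 1: L[0][0] = √(9) = 3.
  L[1][0] = (-9) / L[0][0] = -3.
Step 2: L[1][1] = √(1) = 1.
  L[2][0] = (3) / L[0][0] = 1.
  L[2][1] = (-2) / L[1][1] = -2.
Step 3: L[2][2] = √(16) = 4.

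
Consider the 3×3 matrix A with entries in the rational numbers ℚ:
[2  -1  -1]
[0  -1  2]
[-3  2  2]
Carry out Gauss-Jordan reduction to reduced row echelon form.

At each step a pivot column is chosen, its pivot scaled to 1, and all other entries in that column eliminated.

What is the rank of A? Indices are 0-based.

step 1: normalize row 0 (÷2) = (1, -1/2, -1/2)
  row 2: subtract -3×row0 = (0, 1/2, 1/2)
step 2: normalize row 1 (÷-1) = (0, 1, -2)
  row 0: subtract -1/2×row1 = (1, 0, -3/2)
  row 2: subtract 1/2×row1 = (0, 0, 3/2)
step 3: normalize row 2 (÷3/2) = (0, 0, 1)
  row 0: subtract -3/2×row2 = (1, 0, 0)
  row 1: subtract -2×row2 = (0, 1, 0)

rank = 3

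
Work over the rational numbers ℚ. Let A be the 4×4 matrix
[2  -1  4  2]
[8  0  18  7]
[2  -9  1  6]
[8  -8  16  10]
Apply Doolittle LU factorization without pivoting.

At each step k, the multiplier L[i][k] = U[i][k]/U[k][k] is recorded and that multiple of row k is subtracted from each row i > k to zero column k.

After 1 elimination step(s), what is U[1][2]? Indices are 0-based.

k=0: U[0][0]=2
  eliminate (1,0): mult=4, new row 1: (0, 4, 2, -1); set L[1][0]=4
  eliminate (2,0): mult=1, new row 2: (0, -8, -3, 4); set L[2][0]=1
  eliminate (3,0): mult=4, new row 3: (0, -4, 0, 2); set L[3][0]=4

U[1][2] = 2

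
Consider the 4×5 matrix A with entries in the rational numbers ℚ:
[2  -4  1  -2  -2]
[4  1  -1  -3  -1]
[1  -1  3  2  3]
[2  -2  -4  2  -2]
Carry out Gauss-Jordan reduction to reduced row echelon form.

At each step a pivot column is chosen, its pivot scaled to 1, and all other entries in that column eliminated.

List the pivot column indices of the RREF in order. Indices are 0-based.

pivot(0,0)=2: scale R0 → (1, -2, 1/2, -1, -1)
  clear (1,0): R1 −= (4)R0 → (0, 9, -3, 1, 3)
  clear (2,0): R2 −= (1)R0 → (0, 1, 5/2, 3, 4)
  clear (3,0): R3 −= (2)R0 → (0, 2, -5, 4, 0)
pivot(1,1)=9: scale R1 → (0, 1, -1/3, 1/9, 1/3)
  clear (0,1): R0 −= (-2)R1 → (1, 0, -1/6, -7/9, -1/3)
  clear (2,1): R2 −= (1)R1 → (0, 0, 17/6, 26/9, 11/3)
  clear (3,1): R3 −= (2)R1 → (0, 0, -13/3, 34/9, -2/3)
pivot(2,2)=17/6: scale R2 → (0, 0, 1, 52/51, 22/17)
  clear (0,2): R0 −= (-1/6)R2 → (1, 0, 0, -31/51, -2/17)
  clear (1,2): R1 −= (-1/3)R2 → (0, 1, 0, 23/51, 13/17)
  clear (3,2): R3 −= (-13/3)R2 → (0, 0, 0, 418/51, 84/17)
pivot(3,3)=418/51: scale R3 → (0, 0, 0, 1, 126/209)
  clear (0,3): R0 −= (-31/51)R3 → (1, 0, 0, 0, 52/209)
  clear (1,3): R1 −= (23/51)R3 → (0, 1, 0, 0, 103/209)
  clear (2,3): R2 −= (52/51)R3 → (0, 0, 1, 0, 142/209)

pivot columns: 0, 1, 2, 3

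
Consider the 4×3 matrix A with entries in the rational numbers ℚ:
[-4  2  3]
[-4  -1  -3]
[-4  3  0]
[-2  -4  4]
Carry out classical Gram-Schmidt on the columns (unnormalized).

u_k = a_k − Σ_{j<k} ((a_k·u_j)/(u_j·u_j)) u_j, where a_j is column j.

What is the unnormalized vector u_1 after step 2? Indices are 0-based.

Step 1: u_0 = a_0 = (-4, -4, -4, -2).
Step 2: u_1 = a_1 − (-2/13)·u_0 = (18/13, -21/13, 31/13, -56/13).

u_1 = (18/13, -21/13, 31/13, -56/13)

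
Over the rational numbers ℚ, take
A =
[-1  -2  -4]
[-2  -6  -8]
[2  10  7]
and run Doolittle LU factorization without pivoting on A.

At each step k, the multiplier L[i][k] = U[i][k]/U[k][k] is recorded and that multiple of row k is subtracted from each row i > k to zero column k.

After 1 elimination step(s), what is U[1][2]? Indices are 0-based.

U[1][2] = 0

[col 0] pivot -1
  R1 -= 2*R0 → (0, -2, 0)  (L[1][0] := 2)
  R2 -= -2*R0 → (0, 6, -1)  (L[2][0] := -2)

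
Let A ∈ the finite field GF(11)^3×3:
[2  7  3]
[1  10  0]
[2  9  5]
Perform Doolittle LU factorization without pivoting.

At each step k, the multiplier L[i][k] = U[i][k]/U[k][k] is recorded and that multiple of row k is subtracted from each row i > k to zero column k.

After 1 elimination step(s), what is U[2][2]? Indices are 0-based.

k=0: U[0][0]=2
  eliminate (1,0): mult=6, new row 1: (0, 1, 4); set L[1][0]=6
  eliminate (2,0): mult=1, new row 2: (0, 2, 2); set L[2][0]=1

U[2][2] = 2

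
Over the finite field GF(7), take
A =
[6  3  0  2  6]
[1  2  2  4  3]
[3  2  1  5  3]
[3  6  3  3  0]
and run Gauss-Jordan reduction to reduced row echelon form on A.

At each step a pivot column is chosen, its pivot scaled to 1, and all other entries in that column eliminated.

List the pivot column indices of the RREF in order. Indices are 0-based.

pivot columns: 0, 1, 2, 3

[1] R0 /= 6  ⇒  (1, 4, 0, 5, 1)
     R1 -= 1·R0  ⇒  (0, 5, 2, 6, 2)
     R2 -= 3·R0  ⇒  (0, 4, 1, 4, 0)
     R3 -= 3·R0  ⇒  (0, 1, 3, 2, 4)
[2] R1 /= 5  ⇒  (0, 1, 6, 4, 6)
     R0 -= 4·R1  ⇒  (1, 0, 4, 3, 5)
     R2 -= 4·R1  ⇒  (0, 0, 5, 2, 4)
     R3 -= 1·R1  ⇒  (0, 0, 4, 5, 5)
[3] R2 /= 5  ⇒  (0, 0, 1, 6, 5)
     R0 -= 4·R2  ⇒  (1, 0, 0, 0, 6)
     R1 -= 6·R2  ⇒  (0, 1, 0, 3, 4)
     R3 -= 4·R2  ⇒  (0, 0, 0, 2, 6)
[4] R3 /= 2  ⇒  (0, 0, 0, 1, 3)
     R1 -= 3·R3  ⇒  (0, 1, 0, 0, 2)
     R2 -= 6·R3  ⇒  (0, 0, 1, 0, 1)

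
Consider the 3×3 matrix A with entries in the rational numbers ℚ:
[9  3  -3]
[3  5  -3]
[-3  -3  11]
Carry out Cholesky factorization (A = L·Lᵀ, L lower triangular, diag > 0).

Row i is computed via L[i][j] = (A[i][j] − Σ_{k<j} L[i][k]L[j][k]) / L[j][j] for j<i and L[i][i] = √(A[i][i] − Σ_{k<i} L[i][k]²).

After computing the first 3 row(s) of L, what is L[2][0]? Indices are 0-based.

L[2][0] = -1

Step 1: L[0][0] = √(9) = 3.
  L[1][0] = (3) / L[0][0] = 1.
Step 2: L[1][1] = √(4) = 2.
  L[2][0] = (-3) / L[0][0] = -1.
  L[2][1] = (-2) / L[1][1] = -1.
Step 3: L[2][2] = √(9) = 3.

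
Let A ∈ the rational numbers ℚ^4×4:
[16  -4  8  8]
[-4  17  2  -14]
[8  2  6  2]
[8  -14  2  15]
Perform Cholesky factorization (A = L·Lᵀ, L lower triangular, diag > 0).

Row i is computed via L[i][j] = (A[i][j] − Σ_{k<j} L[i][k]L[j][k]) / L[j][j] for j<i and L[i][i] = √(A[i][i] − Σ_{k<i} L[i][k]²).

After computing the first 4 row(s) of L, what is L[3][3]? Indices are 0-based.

Step 1: L[0][0] = √(16) = 4.
  L[1][0] = (-4) / L[0][0] = -1.
Step 2: L[1][1] = √(16) = 4.
  L[2][0] = (8) / L[0][0] = 2.
  L[2][1] = (4) / L[1][1] = 1.
Step 3: L[2][2] = √(1) = 1.
  L[3][0] = (8) / L[0][0] = 2.
  L[3][1] = (-12) / L[1][1] = -3.
  L[3][2] = (1) / L[2][2] = 1.
Step 4: L[3][3] = √(1) = 1.

L[3][3] = 1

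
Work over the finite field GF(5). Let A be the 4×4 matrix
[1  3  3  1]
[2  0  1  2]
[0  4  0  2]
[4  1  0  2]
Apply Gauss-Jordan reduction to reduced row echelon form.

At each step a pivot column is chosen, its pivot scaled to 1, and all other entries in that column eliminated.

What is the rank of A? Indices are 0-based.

rank = 4

pivot(0,0)=1: scale R0 → (1, 3, 3, 1)
  clear (1,0): R1 −= (2)R0 → (0, 4, 0, 0)
  clear (3,0): R3 −= (4)R0 → (0, 4, 3, 3)
pivot(1,1)=4: scale R1 → (0, 1, 0, 0)
  clear (0,1): R0 −= (3)R1 → (1, 0, 3, 1)
  clear (2,1): R2 −= (4)R1 → (0, 0, 0, 2)
  clear (3,1): R3 −= (4)R1 → (0, 0, 3, 3)
pivot(2,2): swap R2↔R3
pivot(2,2)=3: scale R2 → (0, 0, 1, 1)
  clear (0,2): R0 −= (3)R2 → (1, 0, 0, 3)
pivot(3,3)=2: scale R3 → (0, 0, 0, 1)
  clear (0,3): R0 −= (3)R3 → (1, 0, 0, 0)
  clear (2,3): R2 −= (1)R3 → (0, 0, 1, 0)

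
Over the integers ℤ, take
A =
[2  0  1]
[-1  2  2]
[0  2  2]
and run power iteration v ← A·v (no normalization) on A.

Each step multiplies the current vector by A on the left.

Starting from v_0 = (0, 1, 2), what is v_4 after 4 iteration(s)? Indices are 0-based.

v_0 = (0, 1, 2).
v_1 = A·v_0 = (2, 6, 6).
v_2 = A·v_1 = (10, 22, 24).
v_3 = A·v_2 = (44, 82, 92).
v_4 = A·v_3 = (180, 304, 348).

v_4 = (180, 304, 348)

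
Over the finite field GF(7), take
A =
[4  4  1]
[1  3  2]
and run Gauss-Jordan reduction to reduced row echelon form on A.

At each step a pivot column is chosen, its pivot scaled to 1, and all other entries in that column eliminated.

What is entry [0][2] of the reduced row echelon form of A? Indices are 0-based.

pivot(0,0)=4: scale R0 → (1, 1, 2)
  clear (1,0): R1 −= (1)R0 → (0, 2, 0)
pivot(1,1)=2: scale R1 → (0, 1, 0)
  clear (0,1): R0 −= (1)R1 → (1, 0, 2)

M[0][2] = 2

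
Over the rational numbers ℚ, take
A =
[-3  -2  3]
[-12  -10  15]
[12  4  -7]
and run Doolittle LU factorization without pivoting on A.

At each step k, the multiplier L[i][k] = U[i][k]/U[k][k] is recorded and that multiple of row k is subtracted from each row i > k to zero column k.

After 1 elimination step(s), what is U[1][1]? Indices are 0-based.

Step 1: pivot at (0,0) is -3.
  row1 ← row1 − (4)·row0  ⇒  L[1][0]=4, U row1=(0, -2, 3)
  row2 ← row2 − (-4)·row0  ⇒  L[2][0]=-4, U row2=(0, -4, 5)

U[1][1] = -2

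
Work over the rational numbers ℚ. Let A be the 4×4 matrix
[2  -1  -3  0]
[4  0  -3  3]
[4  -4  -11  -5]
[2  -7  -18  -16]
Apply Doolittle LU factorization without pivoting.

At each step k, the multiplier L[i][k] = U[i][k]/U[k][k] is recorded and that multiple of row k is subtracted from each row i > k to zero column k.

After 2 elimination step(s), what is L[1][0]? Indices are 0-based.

k=0: U[0][0]=2
  eliminate (1,0): mult=2, new row 1: (0, 2, 3, 3); set L[1][0]=2
  eliminate (2,0): mult=2, new row 2: (0, -2, -5, -5); set L[2][0]=2
  eliminate (3,0): mult=1, new row 3: (0, -6, -15, -16); set L[3][0]=1
k=1: U[1][1]=2
  eliminate (2,1): mult=-1, new row 2: (0, 0, -2, -2); set L[2][1]=-1
  eliminate (3,1): mult=-3, new row 3: (0, 0, -6, -7); set L[3][1]=-3

L[1][0] = 2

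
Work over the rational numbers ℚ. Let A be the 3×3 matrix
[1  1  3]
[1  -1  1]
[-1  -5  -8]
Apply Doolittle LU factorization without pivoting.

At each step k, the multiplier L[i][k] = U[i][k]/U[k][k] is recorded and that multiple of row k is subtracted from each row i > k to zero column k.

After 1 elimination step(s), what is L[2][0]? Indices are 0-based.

k=0: U[0][0]=1
  eliminate (1,0): mult=1, new row 1: (0, -2, -2); set L[1][0]=1
  eliminate (2,0): mult=-1, new row 2: (0, -4, -5); set L[2][0]=-1

L[2][0] = -1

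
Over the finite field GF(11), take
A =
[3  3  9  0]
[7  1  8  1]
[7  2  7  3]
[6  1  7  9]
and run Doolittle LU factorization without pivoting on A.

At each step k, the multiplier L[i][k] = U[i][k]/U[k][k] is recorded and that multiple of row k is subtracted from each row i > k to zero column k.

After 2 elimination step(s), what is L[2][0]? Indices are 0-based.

L[2][0] = 6

k=0: U[0][0]=3
  eliminate (1,0): mult=6, new row 1: (0, 5, 9, 1); set L[1][0]=6
  eliminate (2,0): mult=6, new row 2: (0, 6, 8, 3); set L[2][0]=6
  eliminate (3,0): mult=2, new row 3: (0, 6, 0, 9); set L[3][0]=2
k=1: U[1][1]=5
  eliminate (2,1): mult=10, new row 2: (0, 0, 6, 4); set L[2][1]=10
  eliminate (3,1): mult=10, new row 3: (0, 0, 9, 10); set L[3][1]=10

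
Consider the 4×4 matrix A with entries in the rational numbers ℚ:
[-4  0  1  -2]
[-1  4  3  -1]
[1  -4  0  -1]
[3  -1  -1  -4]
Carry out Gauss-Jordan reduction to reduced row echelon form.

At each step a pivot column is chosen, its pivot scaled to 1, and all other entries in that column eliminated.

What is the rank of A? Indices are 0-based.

step 1: normalize row 0 (÷-4) = (1, 0, -1/4, 1/2)
  row 1: subtract -1×row0 = (0, 4, 11/4, -1/2)
  row 2: subtract 1×row0 = (0, -4, 1/4, -3/2)
  row 3: subtract 3×row0 = (0, -1, -1/4, -11/2)
step 2: normalize row 1 (÷4) = (0, 1, 11/16, -1/8)
  row 2: subtract -4×row1 = (0, 0, 3, -2)
  row 3: subtract -1×row1 = (0, 0, 7/16, -45/8)
step 3: normalize row 2 (÷3) = (0, 0, 1, -2/3)
  row 0: subtract -1/4×row2 = (1, 0, 0, 1/3)
  row 1: subtract 11/16×row2 = (0, 1, 0, 1/3)
  row 3: subtract 7/16×row2 = (0, 0, 0, -16/3)
step 4: normalize row 3 (÷-16/3) = (0, 0, 0, 1)
  row 0: subtract 1/3×row3 = (1, 0, 0, 0)
  row 1: subtract 1/3×row3 = (0, 1, 0, 0)
  row 2: subtract -2/3×row3 = (0, 0, 1, 0)

rank = 4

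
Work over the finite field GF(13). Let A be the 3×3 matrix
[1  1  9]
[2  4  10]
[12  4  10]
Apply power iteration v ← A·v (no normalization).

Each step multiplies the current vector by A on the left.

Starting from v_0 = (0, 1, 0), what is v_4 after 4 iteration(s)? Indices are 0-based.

v_4 = (2, 3, 2)

v_0 = (0, 1, 0).
v_1 = A·v_0 = (1, 4, 4).
v_2 = A·v_1 = (2, 6, 3).
v_3 = A·v_2 = (9, 6, 0).
v_4 = A·v_3 = (2, 3, 2).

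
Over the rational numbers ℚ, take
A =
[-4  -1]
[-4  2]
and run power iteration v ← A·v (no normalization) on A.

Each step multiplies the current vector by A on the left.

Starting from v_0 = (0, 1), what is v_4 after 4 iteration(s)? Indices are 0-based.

v_0 = (0, 1).
v_1 = A·v_0 = (-1, 2).
v_2 = A·v_1 = (2, 8).
v_3 = A·v_2 = (-16, 8).
v_4 = A·v_3 = (56, 80).

v_4 = (56, 80)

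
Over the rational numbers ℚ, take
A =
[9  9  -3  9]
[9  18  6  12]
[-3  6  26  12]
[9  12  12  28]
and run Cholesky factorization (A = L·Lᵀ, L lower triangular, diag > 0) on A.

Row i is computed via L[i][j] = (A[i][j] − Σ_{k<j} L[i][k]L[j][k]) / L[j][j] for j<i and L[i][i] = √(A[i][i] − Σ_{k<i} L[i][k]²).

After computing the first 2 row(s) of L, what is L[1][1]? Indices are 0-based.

Step 1: L[0][0] = √(9) = 3.
  L[1][0] = (9) / L[0][0] = 3.
Step 2: L[1][1] = √(9) = 3.

L[1][1] = 3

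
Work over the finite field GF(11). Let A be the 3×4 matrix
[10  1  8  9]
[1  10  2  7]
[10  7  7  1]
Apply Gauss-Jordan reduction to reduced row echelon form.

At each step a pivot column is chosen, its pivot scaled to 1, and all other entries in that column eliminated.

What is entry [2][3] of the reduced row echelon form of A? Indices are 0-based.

M[2][3] = 6

[1] R0 /= 10  ⇒  (1, 10, 3, 2)
     R1 -= 1·R0  ⇒  (0, 0, 10, 5)
     R2 -= 10·R0  ⇒  (0, 6, 10, 3)
[2] R1 <-> R2
[2] R1 /= 6  ⇒  (0, 1, 9, 6)
     R0 -= 10·R1  ⇒  (1, 0, 1, 8)
[3] R2 /= 10  ⇒  (0, 0, 1, 6)
     R0 -= 1·R2  ⇒  (1, 0, 0, 2)
     R1 -= 9·R2  ⇒  (0, 1, 0, 7)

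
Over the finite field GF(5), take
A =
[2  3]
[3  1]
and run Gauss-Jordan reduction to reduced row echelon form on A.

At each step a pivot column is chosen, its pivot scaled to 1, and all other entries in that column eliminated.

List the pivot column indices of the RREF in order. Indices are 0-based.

pivot columns: 0, 1

pivot(0,0)=2: scale R0 → (1, 4)
  clear (1,0): R1 −= (3)R0 → (0, 4)
pivot(1,1)=4: scale R1 → (0, 1)
  clear (0,1): R0 −= (4)R1 → (1, 0)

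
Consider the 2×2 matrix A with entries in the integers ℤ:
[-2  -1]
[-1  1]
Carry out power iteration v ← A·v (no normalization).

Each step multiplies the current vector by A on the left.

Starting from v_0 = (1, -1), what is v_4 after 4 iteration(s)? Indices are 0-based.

v_0 = (1, -1).
v_1 = A·v_0 = (-1, -2).
v_2 = A·v_1 = (4, -1).
v_3 = A·v_2 = (-7, -5).
v_4 = A·v_3 = (19, 2).

v_4 = (19, 2)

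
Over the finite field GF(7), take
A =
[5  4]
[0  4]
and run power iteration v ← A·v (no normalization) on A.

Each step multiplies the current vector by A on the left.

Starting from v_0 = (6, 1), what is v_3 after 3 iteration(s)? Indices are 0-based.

v_0 = (6, 1).
v_1 = A·v_0 = (6, 4).
v_2 = A·v_1 = (4, 2).
v_3 = A·v_2 = (0, 1).

v_3 = (0, 1)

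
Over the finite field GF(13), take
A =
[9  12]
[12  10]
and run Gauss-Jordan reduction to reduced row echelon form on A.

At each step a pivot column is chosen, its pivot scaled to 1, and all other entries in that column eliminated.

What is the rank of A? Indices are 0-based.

rank = 2

step 1: normalize row 0 (÷9) = (1, 10)
  row 1: subtract 12×row0 = (0, 7)
step 2: normalize row 1 (÷7) = (0, 1)
  row 0: subtract 10×row1 = (1, 0)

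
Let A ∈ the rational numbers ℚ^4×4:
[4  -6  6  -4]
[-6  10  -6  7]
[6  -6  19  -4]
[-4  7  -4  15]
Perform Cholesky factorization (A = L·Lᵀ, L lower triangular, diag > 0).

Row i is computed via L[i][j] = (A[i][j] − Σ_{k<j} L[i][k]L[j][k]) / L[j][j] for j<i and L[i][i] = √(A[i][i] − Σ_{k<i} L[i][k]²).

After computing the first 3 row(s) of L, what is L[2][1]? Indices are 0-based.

Step 1: L[0][0] = √(4) = 2.
  L[1][0] = (-6) / L[0][0] = -3.
Step 2: L[1][1] = √(1) = 1.
  L[2][0] = (6) / L[0][0] = 3.
  L[2][1] = (3) / L[1][1] = 3.
Step 3: L[2][2] = √(1) = 1.

L[2][1] = 3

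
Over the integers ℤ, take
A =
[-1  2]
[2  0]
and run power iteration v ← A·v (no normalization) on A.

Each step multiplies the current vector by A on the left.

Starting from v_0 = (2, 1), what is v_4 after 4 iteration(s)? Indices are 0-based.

v_4 = (40, -16)

v_0 = (2, 1).
v_1 = A·v_0 = (0, 4).
v_2 = A·v_1 = (8, 0).
v_3 = A·v_2 = (-8, 16).
v_4 = A·v_3 = (40, -16).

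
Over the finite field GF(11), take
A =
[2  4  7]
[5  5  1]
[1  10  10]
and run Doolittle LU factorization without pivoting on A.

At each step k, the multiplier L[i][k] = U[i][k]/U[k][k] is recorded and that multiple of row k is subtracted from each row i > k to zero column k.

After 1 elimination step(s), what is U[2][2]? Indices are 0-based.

U[2][2] = 1

k=0: U[0][0]=2
  eliminate (1,0): mult=8, new row 1: (0, 6, 0); set L[1][0]=8
  eliminate (2,0): mult=6, new row 2: (0, 8, 1); set L[2][0]=6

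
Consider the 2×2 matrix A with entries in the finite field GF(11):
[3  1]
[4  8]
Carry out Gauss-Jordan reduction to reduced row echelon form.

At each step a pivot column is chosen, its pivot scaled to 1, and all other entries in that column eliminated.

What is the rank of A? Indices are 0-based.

pivot(0,0)=3: scale R0 → (1, 4)
  clear (1,0): R1 −= (4)R0 → (0, 3)
pivot(1,1)=3: scale R1 → (0, 1)
  clear (0,1): R0 −= (4)R1 → (1, 0)

rank = 2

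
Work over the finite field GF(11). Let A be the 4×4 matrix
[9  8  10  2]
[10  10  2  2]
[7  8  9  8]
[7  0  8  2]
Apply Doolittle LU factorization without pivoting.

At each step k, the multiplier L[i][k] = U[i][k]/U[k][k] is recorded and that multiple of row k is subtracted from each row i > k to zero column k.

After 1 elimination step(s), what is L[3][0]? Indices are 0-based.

[col 0] pivot 9
  R1 -= 6*R0 → (0, 6, 8, 1)  (L[1][0] := 6)
  R2 -= 2*R0 → (0, 3, 0, 4)  (L[2][0] := 2)
  R3 -= 2*R0 → (0, 6, 10, 9)  (L[3][0] := 2)

L[3][0] = 2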